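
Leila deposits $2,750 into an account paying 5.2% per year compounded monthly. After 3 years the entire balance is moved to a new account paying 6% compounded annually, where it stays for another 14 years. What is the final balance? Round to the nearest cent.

Phase 1: 2,750·(1 + 0.052/12)^36 ≈ 3,213.1889.
Phase 2: 3,213.1889·(1 + 0.06)^14 ≈ 7,264.7116.

$7,264.71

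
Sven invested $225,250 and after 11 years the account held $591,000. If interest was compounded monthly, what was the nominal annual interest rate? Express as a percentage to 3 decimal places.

8.801%

(1 + r/12)^132 = 591,000/225,250 = 2.62375.
1 + r/12 = 2.62375^(1/132) ≈ 1.007334, so r/12 ≈ 0.00733438.
r ≈ 12·0.00733438 = 8.80126%.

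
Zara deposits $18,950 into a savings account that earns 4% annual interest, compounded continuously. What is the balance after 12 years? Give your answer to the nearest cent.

$30,624.61

A = P·e^(rt) = 18,950·e^(0.04·12) = 18,950·e^0.48.
e^0.48 ≈ 1.6160744022, so A ≈ 30,624.6099.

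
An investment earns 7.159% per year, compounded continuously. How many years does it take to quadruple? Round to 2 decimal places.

e^(0.07159t) = 4, so 0.07159t = ln 4 ≈ 1.3863.
t ≈ 1.3863/0.07159 ≈ 19.3644.

19.36 years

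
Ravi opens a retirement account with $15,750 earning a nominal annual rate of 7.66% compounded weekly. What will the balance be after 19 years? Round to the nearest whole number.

Periodic rate = 7.66%/52 = 0.00147308; periods = 52·19 = 988.
A = 15,750·(1 + 0.0766/52)^988 ≈ 15,750·4.2816099417 ≈ 67,435.3566.

$67,435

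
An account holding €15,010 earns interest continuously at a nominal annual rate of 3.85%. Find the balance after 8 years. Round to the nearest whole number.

A = P·e^(rt) = 15,010·e^(0.0385·8) = 15,010·e^0.308.
e^0.308 ≈ 1.3607009889, so A ≈ 20,424.1218.

€20,424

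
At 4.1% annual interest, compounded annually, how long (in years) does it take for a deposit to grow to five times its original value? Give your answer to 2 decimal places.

(1 + 0.041)^t = 5.
t = ln 5 / ln(1 + 0.041) ≈ 1.6094/0.0401818 ≈ 40.0539.

40.05 years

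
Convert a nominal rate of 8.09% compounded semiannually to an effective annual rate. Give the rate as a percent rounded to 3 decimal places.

8.254%

EAR = (1 + 8.09%/2)^2 − 1 = (1 + 0.04045)^2 − 1.
(1 + 0.04045)^2 ≈ 1.082536, so EAR ≈ 8.25362%.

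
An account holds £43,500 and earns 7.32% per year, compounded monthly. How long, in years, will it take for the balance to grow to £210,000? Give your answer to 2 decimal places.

21.57 years

(1 + 0.0061)^(12t) = 210,000/43,500 = 4.8276.
12t·ln(1 + 0.0061) = ln(4.8276); 12t = 1.5743/0.00608147 ≈ 258.8760.
t ≈ 21.5730 years.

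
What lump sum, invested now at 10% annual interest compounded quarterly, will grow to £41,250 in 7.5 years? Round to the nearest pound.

Growth factor = (1 + 0.025)^30 ≈ 2.0975675791.
P = 41,250/2.0975675791 ≈ 19,665.6358.

£19,666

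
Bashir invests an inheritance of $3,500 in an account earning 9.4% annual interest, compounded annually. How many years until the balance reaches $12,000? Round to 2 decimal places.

13.71 years

(1 + 0.094)^t = 12,000/3,500 = 3.4286.
t·ln(1 + 0.094) = ln(3.4286); t = 1.2321/0.0898407 ≈ 13.7148.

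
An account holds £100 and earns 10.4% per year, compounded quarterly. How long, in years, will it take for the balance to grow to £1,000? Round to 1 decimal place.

We need (1 + 0.026)^(4t) = 10, so 4t = ln 10 / ln 1.026 ≈ 89.7073.
t ≈ 89.7073/4 = 22.4268 years.

22.4 years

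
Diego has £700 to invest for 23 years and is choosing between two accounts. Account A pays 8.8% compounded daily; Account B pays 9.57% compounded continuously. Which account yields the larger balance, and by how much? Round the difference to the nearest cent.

Account B, by £1,027.78

A: (1 + 0.088/365)^8395 ≈ 7.566692502, so 700 × 7.566692502 ≈ 5,296.6848.
B: e^(0.0957·23) = e^2.2011 ≈ 9.034946476, so 700 × 9.034946476 ≈ 6,324.4625.
Difference ≈ 1,027.7778 in favor of B.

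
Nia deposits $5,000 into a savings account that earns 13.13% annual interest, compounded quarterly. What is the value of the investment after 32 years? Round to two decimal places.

Growth factor = (1 + 0.032825)^128 ≈ 62.4342552002.
A ≈ 5,000 × 62.4342552002 ≈ 312,171.2760.

$312,171.28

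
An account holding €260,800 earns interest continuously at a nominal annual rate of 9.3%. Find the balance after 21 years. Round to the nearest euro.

A = P·e^(rt) = 260,800·e^(0.093·21) = 260,800·e^1.953.
e^1.953 ≈ 7.049805304078, so A ≈ 1,838,589.2233.

€1,838,589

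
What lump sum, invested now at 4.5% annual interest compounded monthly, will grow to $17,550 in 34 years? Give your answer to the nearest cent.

$3,811.09

Growth factor = (1 + 0.00375)^408 ≈ 4.6049803462.
P = 17,550/4.6049803462 ≈ 3,811.0912.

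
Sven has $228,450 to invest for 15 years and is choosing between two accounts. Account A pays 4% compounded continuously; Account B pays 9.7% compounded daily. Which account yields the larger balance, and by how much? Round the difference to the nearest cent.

Account B, by $562,338.02

A: e^(0.04·15) = e^0.6 ≈ 1.82211880039, so 228,450 × 1.82211880039 ≈ 416,263.0399.
B: (1 + 0.097/365)^5475 ≈ 4.28365534912, so 228,450 × 4.28365534912 ≈ 978,601.0645.
Difference ≈ 562,338.0246 in favor of B.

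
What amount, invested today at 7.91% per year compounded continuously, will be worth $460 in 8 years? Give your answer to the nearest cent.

$244.31

P = A·e^(−rt) = 460·e^(−0.6328).
e^(−0.6328) ≈ 0.53110263, so P ≈ 244.3072.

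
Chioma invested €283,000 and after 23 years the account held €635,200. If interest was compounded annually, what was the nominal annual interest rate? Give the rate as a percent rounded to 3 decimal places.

The 23-period growth factor is 635,200/283,000 = 2.24452.
r = 2.24452^(1/23) − 1 ≈ 0.035777, i.e. 3.57770%.

3.578%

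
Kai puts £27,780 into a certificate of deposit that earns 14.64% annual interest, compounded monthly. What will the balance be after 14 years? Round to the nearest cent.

Growth factor = (1 + 0.0122)^168 ≈ 7.66909185411.
A ≈ 27,780 × 7.66909185411 ≈ 213,047.3717.

£213,047.37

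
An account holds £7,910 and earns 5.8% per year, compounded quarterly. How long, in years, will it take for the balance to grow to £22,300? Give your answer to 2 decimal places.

18.00 years

We need (1 + 0.0145)^(4t) = 2.8192, so 4t = ln 2.8192 / ln 1.0145 ≈ 71.9969.
t ≈ 71.9969/4 = 17.9992 years.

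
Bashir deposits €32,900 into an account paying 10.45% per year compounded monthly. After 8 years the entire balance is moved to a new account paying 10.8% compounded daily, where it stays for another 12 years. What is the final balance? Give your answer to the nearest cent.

Phase 1: 32,900·(1 + 0.1045/12)^96 ≈ 75,630.0409.
Phase 2: 75,630.0409·(1 + 0.108/365)^4380 ≈ 276,348.2570.

€276,348.26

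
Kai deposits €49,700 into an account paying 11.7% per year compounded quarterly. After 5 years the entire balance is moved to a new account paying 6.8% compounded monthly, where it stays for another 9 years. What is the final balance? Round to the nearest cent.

€162,859.05

Phase 1: 49,700·(1 + 0.02925)^20 ≈ 88,465.4930.
Phase 2: 88,465.4930·(1 + 0.068/12)^108 ≈ 162,859.0478.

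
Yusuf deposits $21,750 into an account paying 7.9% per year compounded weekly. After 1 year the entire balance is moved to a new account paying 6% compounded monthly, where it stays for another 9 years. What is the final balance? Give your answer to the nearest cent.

After 1 years at 7.9%: 21,750 × 1.0821394471 ≈ 23,536.5330.
Then 9 years at 6%: 23,536.5330 × 1.7136994988 ≈ 40,334.5448.

$40,334.54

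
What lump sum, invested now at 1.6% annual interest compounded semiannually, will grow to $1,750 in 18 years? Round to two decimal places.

Periodic rate = 1.6%/2 = 0.008; 36 periods.
P = 1,750/(1 + 0.008)^36 ≈ 1,750/1.332229837 ≈ 1,313.5872.

$1,313.59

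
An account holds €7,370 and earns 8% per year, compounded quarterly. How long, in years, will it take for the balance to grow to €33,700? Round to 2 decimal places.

19.19 years

We need (1 + 0.02)^(4t) = 4.5726, so 4t = ln 4.5726 / ln 1.02 ≈ 76.7615.
t ≈ 76.7615/4 = 19.1904 years.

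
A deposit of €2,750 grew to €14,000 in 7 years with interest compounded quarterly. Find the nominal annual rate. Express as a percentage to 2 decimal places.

23.94%

(1 + r/4)^28 = 14,000/2,750 = 5.09091.
1 + r/4 = 5.09091^(1/28) ≈ 1.059846, so r/4 ≈ 0.0598458.
r ≈ 4·0.0598458 = 23.93833%.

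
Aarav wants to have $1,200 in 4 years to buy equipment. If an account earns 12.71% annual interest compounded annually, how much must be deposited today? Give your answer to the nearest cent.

$743.59

Growth factor = (1 + 0.1271)^4 ≈ 1.613800327.
P = 1,200/1.613800327 ≈ 743.5864.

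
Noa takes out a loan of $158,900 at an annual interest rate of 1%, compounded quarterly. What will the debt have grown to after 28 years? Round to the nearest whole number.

Periodic rate = 1%/4 = 0.0025; periods = 4·28 = 112.
A = 158,900·(1 + 0.0025)^112 ≈ 158,900·1.32266756805 ≈ 210,171.8766.

$210,172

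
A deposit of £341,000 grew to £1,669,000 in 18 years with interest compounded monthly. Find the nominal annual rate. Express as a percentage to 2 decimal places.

8.86%

(1 + r/12)^216 = 1,669,000/341,000 = 4.89443.
1 + r/12 = 4.89443^(1/216) ≈ 1.007379, so r/12 ≈ 0.0073794.
r ≈ 12·0.0073794 = 8.85528%.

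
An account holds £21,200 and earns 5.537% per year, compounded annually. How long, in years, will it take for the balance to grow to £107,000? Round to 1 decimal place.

We need (1 + 0.05537)^t = 5.0472, so t = ln 5.0472 / ln 1.05537 ≈ 30.0387.

30.0 years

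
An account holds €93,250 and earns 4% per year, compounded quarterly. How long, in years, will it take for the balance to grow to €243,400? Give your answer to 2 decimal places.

24.11 years

(1 + 0.01)^(4t) = 243,400/93,250 = 2.6102.
4t·ln(1 + 0.01) = ln(2.6102); 4t = 0.95942/0.00995033 ≈ 96.4211.
t ≈ 24.1053 years.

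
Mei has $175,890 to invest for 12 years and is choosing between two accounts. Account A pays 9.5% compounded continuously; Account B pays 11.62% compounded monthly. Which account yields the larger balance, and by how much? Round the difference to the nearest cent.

Account B, by $154,576.76

Account A growth factor: e^(0.095·12) = e^1.14 ≈ 3.12676836519; balance ≈ 549,967.2878.
Account B growth factor: (1 + 0.1162/12)^144 ≈ 4.00559465955; balance ≈ 704,544.0447.
Account B is larger by 154,576.7569.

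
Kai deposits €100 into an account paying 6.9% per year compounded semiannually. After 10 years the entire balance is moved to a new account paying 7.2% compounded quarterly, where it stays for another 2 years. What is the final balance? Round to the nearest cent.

€227.30

After 10 years at 6.9%: 100 × 1.97065183 ≈ 197.0652.
Then 2 years at 7.2%: 197.0652 × 1.15340605 ≈ 227.2962.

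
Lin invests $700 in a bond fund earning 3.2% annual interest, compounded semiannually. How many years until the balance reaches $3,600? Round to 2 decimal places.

51.58 years

(1 + 0.016)^(2t) = 3,600/700 = 5.1429.
2t·ln(1 + 0.016) = ln(5.1429); 2t = 1.6376/0.0158733 ≈ 103.1672.
t ≈ 51.5836 years.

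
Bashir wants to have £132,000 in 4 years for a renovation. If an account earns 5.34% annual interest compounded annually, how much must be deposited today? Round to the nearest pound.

£107,201

Annual rate = 5.34% = 0.0534; 4 periods.
P = 132,000/(1 + 0.0534)^4 ≈ 132,000/1.23132658461 ≈ 107,201.4538.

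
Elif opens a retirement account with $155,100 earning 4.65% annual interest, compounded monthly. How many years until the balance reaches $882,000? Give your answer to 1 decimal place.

37.5 years

(1 + 0.003875)^(12t) = 882,000/155,100 = 5.6867.
12t·ln(1 + 0.003875) = ln(5.6867); 12t = 1.7381/0.00386751 ≈ 449.4161.
t ≈ 37.4513 years.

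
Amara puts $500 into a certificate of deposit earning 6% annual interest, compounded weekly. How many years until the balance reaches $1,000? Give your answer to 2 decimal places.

11.56 years

We need (1 + 0.00115385)^(52t) = 2, so 52t = ln 2 / ln 1.001154 ≈ 601.0741.
t ≈ 601.0741/52 = 11.5591 years.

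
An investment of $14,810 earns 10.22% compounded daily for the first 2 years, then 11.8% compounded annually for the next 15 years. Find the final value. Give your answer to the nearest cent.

After 2 years at 10.22%: 14,810 × 1.2267536721 ≈ 18,168.2219.
Then 15 years at 11.8%: 18,168.2219 × 5.3287709521 ≈ 96,814.2930.

$96,814.29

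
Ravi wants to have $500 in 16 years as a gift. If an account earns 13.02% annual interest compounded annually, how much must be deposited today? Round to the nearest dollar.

$71

Annual rate = 13.02% = 0.1302; 16 periods.
P = 500/(1 + 0.1302)^16 ≈ 500/7.08736578 ≈ 70.5481.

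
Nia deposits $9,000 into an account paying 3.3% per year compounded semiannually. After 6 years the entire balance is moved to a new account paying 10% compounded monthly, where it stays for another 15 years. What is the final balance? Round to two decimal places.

After 6 years at 3.3%: 9,000 × 1.2169944444 ≈ 10,952.9500.
Then 15 years at 10%: 10,952.9500 × 4.4539195517 ≈ 48,783.5582.

$48,783.56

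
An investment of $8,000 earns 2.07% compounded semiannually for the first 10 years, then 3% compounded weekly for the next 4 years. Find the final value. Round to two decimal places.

$11,082.23

Phase 1: 8,000·(1 + 0.01035)^20 ≈ 9,829.3976.
Phase 2: 9,829.3976·(1 + 0.03/52)^208 ≈ 11,082.2314.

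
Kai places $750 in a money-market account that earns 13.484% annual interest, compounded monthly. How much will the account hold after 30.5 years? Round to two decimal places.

$44,790.83

Periodic rate = 13.484%/12 = 0.0112367; periods = 12·30.5 = 366.
A = 750·(1 + 0.13484/12)^366 ≈ 750·59.721110904 ≈ 44,790.8332.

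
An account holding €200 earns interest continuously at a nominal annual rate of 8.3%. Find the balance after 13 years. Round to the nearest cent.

€588.35

A = P·e^(rt) = 200·e^(0.083·13) = 200·e^1.079.
e^1.079 ≈ 2.94173634, so A ≈ 588.3473.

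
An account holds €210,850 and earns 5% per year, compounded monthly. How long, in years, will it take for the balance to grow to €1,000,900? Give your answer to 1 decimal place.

(1 + 0.00416667)^(12t) = 1,000,900/210,850 = 4.747.
12t·ln(1 + 0.00416667) = ln(4.747); 12t = 1.5575/0.00415801 ≈ 374.5801.
t ≈ 31.2150 years.

31.2 years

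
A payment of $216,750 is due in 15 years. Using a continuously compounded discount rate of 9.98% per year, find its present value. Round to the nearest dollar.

$48,509

P = A·e^(−rt) = 216,750·e^(−1.497).
e^(−1.497) ≈ 0.223800555719, so P ≈ 48,508.7705.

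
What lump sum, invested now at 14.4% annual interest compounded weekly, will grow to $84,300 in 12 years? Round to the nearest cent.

Growth factor = (1 + 0.144/52)^624 ≈ 5.6159557791.
P = 84,300/5.6159557791 ≈ 15,010.8020.

$15,010.80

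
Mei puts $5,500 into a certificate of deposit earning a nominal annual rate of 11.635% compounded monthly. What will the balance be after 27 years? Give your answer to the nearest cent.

$125,344.55

Growth factor = (1 + 0.11635/12)^324 ≈ 22.789917963.
A ≈ 5,500 × 22.789917963 ≈ 125,344.5488.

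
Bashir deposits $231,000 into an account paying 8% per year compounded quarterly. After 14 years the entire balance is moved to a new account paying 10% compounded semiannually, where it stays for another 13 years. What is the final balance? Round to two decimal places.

After 14 years at 8%: 231,000 × 3.031165286484 ≈ 700,199.1812.
Then 13 years at 10%: 700,199.1812 × 3.555672687944 ≈ 2,489,679.1046.

$2,489,679.10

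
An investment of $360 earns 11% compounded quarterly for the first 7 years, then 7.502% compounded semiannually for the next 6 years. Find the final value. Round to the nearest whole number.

$1,197

After 7 years at 11%: 360 × 2.137426824 ≈ 769.4737.
Then 6 years at 7.502%: 769.4737 × 1.555634249 ≈ 1,197.0196.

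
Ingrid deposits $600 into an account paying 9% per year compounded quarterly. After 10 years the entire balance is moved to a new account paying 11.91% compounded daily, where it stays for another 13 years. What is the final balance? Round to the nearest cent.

Phase 1: 600·(1 + 0.0225)^40 ≈ 1,461.1134.
Phase 2: 1,461.1134·(1 + 0.1191/365)^4745 ≈ 6,870.5639.

$6,870.56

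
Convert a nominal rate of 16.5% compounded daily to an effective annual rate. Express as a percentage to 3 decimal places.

17.935%

EAR = (1 + 16.5%/365)^365 − 1 = (1 + 0.000452055)^365 − 1.
(1 + 0.000452055)^365 ≈ 1.179349, so EAR ≈ 17.93491%.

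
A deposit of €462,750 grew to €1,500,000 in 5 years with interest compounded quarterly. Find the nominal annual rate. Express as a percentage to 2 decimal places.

(1 + r/4)^20 = 1,500,000/462,750 = 3.24149.
1 + r/4 = 3.24149^(1/20) ≈ 1.060565, so r/4 ≈ 0.0605649.
r ≈ 4·0.0605649 = 24.22595%.

24.23%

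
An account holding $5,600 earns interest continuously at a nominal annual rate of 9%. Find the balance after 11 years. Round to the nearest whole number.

$15,071

A = P·e^(rt) = 5,600·e^(0.09·11) = 5,600·e^0.99.
e^0.99 ≈ 2.6912344723, so A ≈ 15,070.9130.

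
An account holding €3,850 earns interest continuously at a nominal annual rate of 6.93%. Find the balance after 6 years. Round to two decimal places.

€5,834.99

A = P·e^(rt) = 3,850·e^(0.0693·6) = 3,850·e^0.4158.
e^0.4158 ≈ 1.515582722, so A ≈ 5,834.9935.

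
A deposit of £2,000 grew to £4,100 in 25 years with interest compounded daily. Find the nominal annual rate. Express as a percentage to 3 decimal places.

2.871%

(1 + r/365)^9125 = 4,100/2,000 = 2.05.
1 + r/365 = 2.05^(1/9125) ≈ 1.000079, so r/365 ≈ 0.0000786705.
r ≈ 365·0.0000786705 = 2.87147%.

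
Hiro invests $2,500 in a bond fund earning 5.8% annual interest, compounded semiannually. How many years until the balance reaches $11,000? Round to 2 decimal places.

25.91 years

(1 + 0.029)^(2t) = 11,000/2,500 = 4.4.
2t·ln(1 + 0.029) = ln(4.4); 2t = 1.4816/0.0285875 ≈ 51.8271.
t ≈ 25.9135 years.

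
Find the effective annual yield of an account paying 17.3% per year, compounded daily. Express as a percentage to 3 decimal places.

18.882%

EAR = (1 + 17.3%/365)^365 − 1 = (1 + 0.000473973)^365 − 1.
(1 + 0.000473973)^365 ≈ 1.188817, so EAR ≈ 18.88174%.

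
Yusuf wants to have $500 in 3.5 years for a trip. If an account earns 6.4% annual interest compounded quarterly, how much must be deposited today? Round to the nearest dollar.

Periodic rate = 6.4%/4 = 0.016; 14 periods.
P = 500/(1 + 0.016)^14 ≈ 500/1.2488547 ≈ 400.3668.

$400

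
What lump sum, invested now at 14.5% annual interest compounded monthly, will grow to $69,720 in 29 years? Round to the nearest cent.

$1,066.83

Periodic rate = 14.5%/12 = 0.0120833; 348 periods.
P = 69,720/(1 + 0.145/12)^348 ≈ 69,720/65.352625015 ≈ 1,066.8278.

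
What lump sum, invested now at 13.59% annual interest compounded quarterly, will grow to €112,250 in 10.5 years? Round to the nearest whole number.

€27,591

Periodic rate = 13.59%/4 = 0.033975; 42 periods.
P = 112,250/(1 + 0.033975)^42 ≈ 112,250/4.06838090985 ≈ 27,590.8285.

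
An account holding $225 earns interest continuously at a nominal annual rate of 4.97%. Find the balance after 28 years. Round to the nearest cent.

A = P·e^(rt) = 225·e^(0.0497·28) = 225·e^1.3916.
e^1.3916 ≈ 4.02127895, so A ≈ 904.7878.

$904.79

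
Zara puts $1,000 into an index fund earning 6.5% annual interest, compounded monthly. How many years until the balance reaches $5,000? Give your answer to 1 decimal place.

24.8 years

We need (1 + 0.00541667)^(12t) = 5, so 12t = ln 5 / ln 1.005417 ≈ 297.9310.
t ≈ 297.9310/12 = 24.8276 years.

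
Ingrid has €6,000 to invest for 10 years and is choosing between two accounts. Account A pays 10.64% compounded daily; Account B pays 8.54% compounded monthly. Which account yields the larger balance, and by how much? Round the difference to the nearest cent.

Account A, by €3,333.36

A: (1 + 0.1064/365)^3650 ≈ 2.8974902999, so 6,000 × 2.8974902999 ≈ 17,384.9418.
B: (1 + 0.0854/12)^120 ≈ 2.3419303479, so 6,000 × 2.3419303479 ≈ 14,051.5821.
Difference ≈ 3,333.3597 in favor of A.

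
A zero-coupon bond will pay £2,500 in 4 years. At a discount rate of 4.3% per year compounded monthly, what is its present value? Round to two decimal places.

£2,105.60

Growth factor = (1 + 0.043/12)^48 ≈ 1.187312759.
P = 2,500/1.187312759 ≈ 2,105.5952.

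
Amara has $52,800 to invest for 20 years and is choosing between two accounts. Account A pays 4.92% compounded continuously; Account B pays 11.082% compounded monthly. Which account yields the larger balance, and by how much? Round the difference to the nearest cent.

Account A growth factor: e^(0.0492·20) = e^0.984 ≈ 2.675135411; balance ≈ 141,247.1497.
Account B growth factor: (1 + 0.009235)^240 ≈ 9.08139984343; balance ≈ 479,497.9117.
Account B is larger by 338,250.7620.

Account B, by $338,250.76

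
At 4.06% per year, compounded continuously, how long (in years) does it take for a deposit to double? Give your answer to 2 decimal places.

17.07 years

e^(0.0406t) = 2, so 0.0406t = ln 2 ≈ 0.69315.
t ≈ 0.69315/0.0406 ≈ 17.0726.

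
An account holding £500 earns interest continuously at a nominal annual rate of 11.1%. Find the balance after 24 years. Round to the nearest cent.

£7,176.79

A = P·e^(rt) = 500·e^(0.111·24) = 500·e^2.664.
e^2.664 ≈ 14.35358878, so A ≈ 7,176.7944.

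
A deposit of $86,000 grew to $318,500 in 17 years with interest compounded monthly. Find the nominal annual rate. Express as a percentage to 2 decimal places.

7.73%

(1 + r/12)^204 = 318,500/86,000 = 3.70349.
1 + r/12 = 3.70349^(1/204) ≈ 1.006439, so r/12 ≈ 0.00643866.
r ≈ 12·0.00643866 = 7.72639%.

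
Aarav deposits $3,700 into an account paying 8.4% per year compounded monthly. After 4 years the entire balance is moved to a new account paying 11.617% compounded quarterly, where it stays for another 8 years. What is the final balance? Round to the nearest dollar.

$12,927

Phase 1: 3,700·(1 + 0.007)^48 ≈ 5,171.4974.
Phase 2: 5,171.4974·(1 + 0.0290425)^32 ≈ 12,926.5397.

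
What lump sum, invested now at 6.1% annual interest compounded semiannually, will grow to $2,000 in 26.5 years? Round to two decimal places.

Growth factor = (1 + 0.0305)^53 ≈ 4.915229427.
P = 2,000/4.915229427 ≈ 406.8986.

$406.90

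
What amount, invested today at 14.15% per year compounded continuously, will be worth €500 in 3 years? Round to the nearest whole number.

P = A·e^(−rt) = 500·e^(−0.4245).
e^(−0.4245) ≈ 0.654096752, so P ≈ 327.0484.

€327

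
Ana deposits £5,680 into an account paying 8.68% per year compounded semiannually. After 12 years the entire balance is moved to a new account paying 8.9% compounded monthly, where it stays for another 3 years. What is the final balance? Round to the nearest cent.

£20,544.57

Phase 1: 5,680·(1 + 0.0434)^24 ≈ 15,745.9299.
Phase 2: 15,745.9299·(1 + 0.089/12)^36 ≈ 20,544.5696.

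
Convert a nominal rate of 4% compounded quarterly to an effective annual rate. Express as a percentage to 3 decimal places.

EAR = (1 + 4%/4)^4 − 1 = (1 + 0.01)^4 − 1.
(1 + 0.01)^4 ≈ 1.040604, so EAR ≈ 4.06040%.

4.060%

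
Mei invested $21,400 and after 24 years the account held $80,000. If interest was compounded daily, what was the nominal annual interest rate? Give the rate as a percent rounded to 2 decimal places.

5.49%

(1 + r/365)^8760 = 80,000/21,400 = 3.73832.
1 + r/365 = 3.73832^(1/8760) ≈ 1.000151, so r/365 ≈ 0.000150541.
r ≈ 365·0.000150541 = 5.49473%.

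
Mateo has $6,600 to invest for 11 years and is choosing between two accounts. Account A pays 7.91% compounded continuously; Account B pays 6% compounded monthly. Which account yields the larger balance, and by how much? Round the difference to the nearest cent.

Account A, by $3,006.54

A: e^(0.0791·11) = e^0.8701 ≈ 2.3871495565, so 6,600 × 2.3871495565 ≈ 15,755.1871.
B: (1 + 0.005)^132 ≈ 1.9316131435, so 6,600 × 1.9316131435 ≈ 12,748.6467.
Difference ≈ 3,006.5403 in favor of A.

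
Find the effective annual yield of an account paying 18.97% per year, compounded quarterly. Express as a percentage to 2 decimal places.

20.36%

One year is 4 periods at 0.047425 each: (1 + 0.047425)^4 ≈ 1.203627.
EAR = 1.203627 − 1 ≈ 20.36265%.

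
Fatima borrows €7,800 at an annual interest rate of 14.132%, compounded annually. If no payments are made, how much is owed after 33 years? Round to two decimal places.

Annual rate = 14.132% = 0.14132; years = 33.
A = 7,800·(1 + 0.14132)^33 ≈ 7,800·78.4233002999 ≈ 611,701.7423.

€611,701.74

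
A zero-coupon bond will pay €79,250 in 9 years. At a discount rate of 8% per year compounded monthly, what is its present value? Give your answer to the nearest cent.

Growth factor = (1 + 0.08/12)^108 ≈ 2.0495302358.
P = 79,250/2.0495302358 ≈ 38,667.3973.

€38,667.40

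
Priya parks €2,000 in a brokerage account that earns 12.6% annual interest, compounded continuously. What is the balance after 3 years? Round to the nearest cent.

A = P·e^(rt) = 2,000·e^(0.126·3) = 2,000·e^0.378.
e^0.378 ≈ 1.459362943, so A ≈ 2,918.7259.

€2,918.73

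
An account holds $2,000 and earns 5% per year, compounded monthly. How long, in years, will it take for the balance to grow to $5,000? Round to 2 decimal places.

We need (1 + 0.00416667)^(12t) = 2.5, so 12t = ln 2.5 / ln 1.004167 ≈ 220.3676.
t ≈ 220.3676/12 = 18.3640 years.

18.36 years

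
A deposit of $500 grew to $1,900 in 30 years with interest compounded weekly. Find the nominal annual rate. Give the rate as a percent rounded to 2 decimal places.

4.45%

The 1560-period growth factor is 1,900/500 = 3.8.
r/52 = 3.8^(1/1560) − 1 ≈ 0.000856136, so r ≈ 52·0.000856136 = 4.45191%.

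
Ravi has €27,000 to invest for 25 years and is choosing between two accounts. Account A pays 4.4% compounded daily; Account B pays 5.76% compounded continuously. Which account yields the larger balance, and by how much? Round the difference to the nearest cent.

Account B, by €32,851.68

A: (1 + 0.044/365)^9125 ≈ 3.0039668662, so 27,000 × 3.0039668662 ≈ 81,107.1054.
B: e^(0.0576·25) = e^1.44 ≈ 4.220695817, so 27,000 × 4.220695817 ≈ 113,958.7871.
Difference ≈ 32,851.6817 in favor of B.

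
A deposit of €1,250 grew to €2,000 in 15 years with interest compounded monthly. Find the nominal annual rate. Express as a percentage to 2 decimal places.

3.14%

The 180-period growth factor is 2,000/1,250 = 1.6.
r/12 = 1.6^(1/180) − 1 ≈ 0.00261454, so r ≈ 12·0.00261454 = 3.13745%.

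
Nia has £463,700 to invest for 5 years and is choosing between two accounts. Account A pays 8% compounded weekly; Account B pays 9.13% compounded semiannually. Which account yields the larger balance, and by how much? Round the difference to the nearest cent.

A: (1 + 0.08/52)^260 ≈ 1.49136621537, so 463,700 × 1.49136621537 ≈ 691,546.5141.
B: (1 + 0.04565)^10 ≈ 1.56265612273, so 463,700 × 1.56265612273 ≈ 724,603.6441.
Difference ≈ 33,057.1300 in favor of B.

Account B, by £33,057.13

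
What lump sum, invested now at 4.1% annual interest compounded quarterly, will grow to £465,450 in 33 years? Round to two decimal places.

Periodic rate = 4.1%/4 = 0.01025; 132 periods.
P = 465,450/(1 + 0.01025)^132 ≈ 465,450/3.84246042422 ≈ 121,133.3231.

£121,133.32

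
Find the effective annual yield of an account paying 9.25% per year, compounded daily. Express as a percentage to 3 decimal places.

9.690%

EAR = (1 + 9.25%/365)^365 − 1 = (1 + 0.000253425)^365 − 1.
(1 + 0.000253425)^365 ≈ 1.0969, so EAR ≈ 9.69003%.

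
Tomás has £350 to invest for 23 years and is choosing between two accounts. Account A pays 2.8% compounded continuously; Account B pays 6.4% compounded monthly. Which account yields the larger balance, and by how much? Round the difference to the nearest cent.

A: e^(0.028·23) = e^0.644 ≈ 1.90408199, so 350 × 1.90408199 ≈ 666.4287.
B: (1 + 0.064/12)^276 ≈ 4.340929813, so 350 × 4.340929813 ≈ 1,519.3254.
Difference ≈ 852.8967 in favor of B.

Account B, by £852.90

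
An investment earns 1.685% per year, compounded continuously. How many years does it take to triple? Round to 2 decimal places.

e^(0.01685t) = 3, so 0.01685t = ln 3 ≈ 1.0986.
t ≈ 1.0986/0.01685 ≈ 65.1995.

65.20 years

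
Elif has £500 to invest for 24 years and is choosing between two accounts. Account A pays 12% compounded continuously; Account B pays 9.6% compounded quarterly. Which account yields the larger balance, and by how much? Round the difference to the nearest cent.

A: e^(0.12·24) = e^2.88 ≈ 17.81427318, so 500 × 17.81427318 ≈ 8,907.1366.
B: (1 + 0.024)^96 ≈ 9.745314011, so 500 × 9.745314011 ≈ 4,872.6570.
Difference ≈ 4,034.4796 in favor of A.

Account A, by £4,034.48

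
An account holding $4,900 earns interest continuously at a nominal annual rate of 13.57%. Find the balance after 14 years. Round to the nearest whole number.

A = P·e^(rt) = 4,900·e^(0.1357·14) = 4,900·e^1.8998.
e^1.8998 ≈ 6.6845573971, so A ≈ 32,754.3312.

$32,754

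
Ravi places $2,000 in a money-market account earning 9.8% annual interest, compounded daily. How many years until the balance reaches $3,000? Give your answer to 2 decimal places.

4.14 years

(1 + 0.000268493)^(365t) = 3,000/2,000 = 1.5.
365t·ln(1 + 0.000268493) = ln(1.5); 365t = 0.40547/0.000268457 ≈ 1510.3534.
t ≈ 4.1380 years.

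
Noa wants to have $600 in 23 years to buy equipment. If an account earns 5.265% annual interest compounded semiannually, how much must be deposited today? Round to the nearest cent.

$181.57

Periodic rate = 5.265%/2 = 0.026325; 46 periods.
P = 600/(1 + 0.026325)^46 ≈ 600/3.30450006 ≈ 181.5706.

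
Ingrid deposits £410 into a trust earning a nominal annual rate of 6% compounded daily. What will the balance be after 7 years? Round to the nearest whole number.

Growth factor = (1 + 0.06/365)^2555 ≈ 1.52190902.
A ≈ 410 × 1.52190902 ≈ 623.9827.

£624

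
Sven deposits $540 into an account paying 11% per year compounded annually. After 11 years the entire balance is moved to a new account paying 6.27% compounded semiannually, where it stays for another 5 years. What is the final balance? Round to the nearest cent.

Phase 1: 540·(1 + 0.11)^11 ≈ 1,701.9489.
Phase 2: 1,701.9489·(1 + 0.03135)^10 ≈ 2,317.4334.

$2,317.43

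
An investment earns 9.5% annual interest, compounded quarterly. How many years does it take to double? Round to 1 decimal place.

7.4 years

(1 + 0.02375)^(4t) = 2.
4t = ln 2 / ln(1 + 0.02375) ≈ 0.69315/0.0234724 ≈ 29.5304.
t ≈ 7.3826.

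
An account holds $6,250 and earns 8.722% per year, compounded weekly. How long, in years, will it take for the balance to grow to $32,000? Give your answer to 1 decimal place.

We need (1 + 0.00167731)^(52t) = 5.12, so 52t = ln 5.12 / ln 1.001677 ≈ 974.4925.
t ≈ 974.4925/52 = 18.7402 years.

18.7 years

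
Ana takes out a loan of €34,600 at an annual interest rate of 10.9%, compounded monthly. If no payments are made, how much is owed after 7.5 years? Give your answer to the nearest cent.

Growth factor = (1 + 0.109/12)^90 ≈ 2.256487766.
A ≈ 34,600 × 2.256487766 ≈ 78,074.4767.

€78,074.48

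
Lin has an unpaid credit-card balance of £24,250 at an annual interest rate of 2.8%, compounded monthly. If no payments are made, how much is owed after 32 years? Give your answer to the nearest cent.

£59,345.30

Growth factor = (1 + 0.028/12)^384 ≈ 2.4472288185.
A ≈ 24,250 × 2.4472288185 ≈ 59,345.2988.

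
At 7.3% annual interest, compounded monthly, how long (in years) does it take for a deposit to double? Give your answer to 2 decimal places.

9.52 years

(1 + 0.00608333)^(12t) = 2.
12t = ln 2 / ln(1 + 0.00608333) ≈ 0.69315/0.0060649 ≈ 114.2882.
t ≈ 9.5240.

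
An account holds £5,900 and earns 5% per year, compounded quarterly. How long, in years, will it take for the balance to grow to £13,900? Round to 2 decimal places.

We need (1 + 0.0125)^(4t) = 2.3559, so 4t = ln 2.3559 / ln 1.0125 ≈ 68.9825.
t ≈ 68.9825/4 = 17.2456 years.

17.25 years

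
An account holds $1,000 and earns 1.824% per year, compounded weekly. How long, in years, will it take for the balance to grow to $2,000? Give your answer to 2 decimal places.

(1 + 0.000350769)^(52t) = 2,000/1,000 = 2.
52t·ln(1 + 0.000350769) = ln(2); 52t = 0.69315/0.000350708 ≈ 1976.4240.
t ≈ 38.0082 years.

38.01 years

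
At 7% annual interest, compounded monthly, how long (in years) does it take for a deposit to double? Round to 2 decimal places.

(1 + 0.00583333)^(12t) = 2.
12t = ln 2 / ln(1 + 0.00583333) ≈ 0.69315/0.00581639 ≈ 119.1715.
t ≈ 9.9310.

9.93 years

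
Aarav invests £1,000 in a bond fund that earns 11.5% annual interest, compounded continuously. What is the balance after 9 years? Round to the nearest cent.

£2,815.11

A = P·e^(rt) = 1,000·e^(0.115·9) = 1,000·e^1.035.
e^1.035 ≈ 2.815106236, so A ≈ 2,815.1062.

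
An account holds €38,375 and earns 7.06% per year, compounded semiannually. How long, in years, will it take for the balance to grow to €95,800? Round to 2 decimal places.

13.19 years

(1 + 0.0353)^(2t) = 95,800/38,375 = 2.4964.
2t·ln(1 + 0.0353) = ln(2.4964); 2t = 0.91486/0.0346912 ≈ 26.3714.
t ≈ 13.1857 years.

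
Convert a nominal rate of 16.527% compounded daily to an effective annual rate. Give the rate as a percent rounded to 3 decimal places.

EAR = (1 + 16.527%/365)^365 − 1 = (1 + 0.000452795)^365 − 1.
(1 + 0.000452795)^365 ≈ 1.179667, so EAR ≈ 17.96675%.

17.967%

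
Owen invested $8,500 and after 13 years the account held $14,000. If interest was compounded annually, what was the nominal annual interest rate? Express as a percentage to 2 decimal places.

(1 + r)^13 = 14,000/8,500 = 1.64706.
1 + r = 1.64706^(1/13) ≈ 1.03913, so r ≈ 0.0391301.
r ≈ 3.91301%.

3.91%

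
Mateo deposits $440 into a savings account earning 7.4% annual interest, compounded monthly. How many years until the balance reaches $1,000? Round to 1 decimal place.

11.1 years

We need (1 + 0.00616667)^(12t) = 2.2727, so 12t = ln 2.2727 / ln 1.006167 ≈ 133.5421.
t ≈ 133.5421/12 = 11.1285 years.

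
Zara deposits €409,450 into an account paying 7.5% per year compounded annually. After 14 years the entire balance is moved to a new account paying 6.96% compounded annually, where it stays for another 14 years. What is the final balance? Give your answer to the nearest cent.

Phase 1: 409,450·(1 + 0.075)^14 ≈ 1,126,988.2159.
Phase 2: 1,126,988.2159·(1 + 0.0696)^14 ≈ 2,890,805.6478.

€2,890,805.65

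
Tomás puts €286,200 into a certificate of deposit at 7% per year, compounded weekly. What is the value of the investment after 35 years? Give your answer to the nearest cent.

Growth factor = (1 + 0.07/52)^1820 ≈ 11.56926994153.
A ≈ 286,200 × 11.56926994153 ≈ 3,311,125.0573.

€3,311,125.06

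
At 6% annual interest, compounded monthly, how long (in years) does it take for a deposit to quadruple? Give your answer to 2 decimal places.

(1 + 0.005)^(12t) = 4.
12t = ln 4 / ln(1 + 0.005) ≈ 1.3863/0.00498754 ≈ 277.9514.
t ≈ 23.1626.

23.16 years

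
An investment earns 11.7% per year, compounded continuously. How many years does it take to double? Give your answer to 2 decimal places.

e^(0.117t) = 2, so 0.117t = ln 2 ≈ 0.69315.
t ≈ 0.69315/0.117 ≈ 5.9243.

5.92 years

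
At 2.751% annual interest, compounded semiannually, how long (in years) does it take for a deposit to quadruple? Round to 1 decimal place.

50.7 years

(1 + 0.013755)^(2t) = 4.
2t = ln 4 / ln(1 + 0.013755) ≈ 1.3863/0.0136613 ≈ 101.4763.
t ≈ 50.7382.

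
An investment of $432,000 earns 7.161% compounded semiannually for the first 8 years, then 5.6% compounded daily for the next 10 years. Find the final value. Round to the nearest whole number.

$1,327,755

Phase 1: 432,000·(1 + 0.035805)^16 ≈ 758,458.4538.
Phase 2: 758,458.4538·(1 + 0.056/365)^3650 ≈ 1,327,755.3234.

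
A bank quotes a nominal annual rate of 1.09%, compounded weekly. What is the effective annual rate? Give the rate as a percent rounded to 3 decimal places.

EAR = (1 + 1.09%/52)^52 − 1 = (1 + 0.000209615)^52 − 1.
(1 + 0.000209615)^52 ≈ 1.010958, so EAR ≈ 1.09585%.

1.096%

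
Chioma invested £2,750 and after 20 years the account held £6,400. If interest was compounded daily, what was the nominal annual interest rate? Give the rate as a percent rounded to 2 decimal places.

The 7300-period growth factor is 6,400/2,750 = 2.32727.
r/365 = 2.32727^(1/7300) − 1 ≈ 0.000115719, so r ≈ 365·0.000115719 = 4.22373%.

4.22%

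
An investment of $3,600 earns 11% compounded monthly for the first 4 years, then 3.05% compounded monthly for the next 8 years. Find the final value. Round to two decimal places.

After 4 years at 11%: 3,600 × 1.549598048 ≈ 5,578.5530.
Then 8 years at 3.05%: 5,578.5530 × 1.275949288 ≈ 7,117.9507.

$7,117.95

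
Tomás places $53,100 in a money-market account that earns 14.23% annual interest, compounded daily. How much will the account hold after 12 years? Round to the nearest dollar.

Growth factor = (1 + 0.1423/365)^4380 ≈ 5.51387267685.
A ≈ 53,100 × 5.51387267685 ≈ 292,786.6391.

$292,787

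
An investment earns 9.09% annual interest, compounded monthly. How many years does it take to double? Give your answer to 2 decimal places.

(1 + 0.007575)^(12t) = 2.
12t = ln 2 / ln(1 + 0.007575) ≈ 0.69315/0.00754645 ≈ 91.8507.
t ≈ 7.6542.

7.65 years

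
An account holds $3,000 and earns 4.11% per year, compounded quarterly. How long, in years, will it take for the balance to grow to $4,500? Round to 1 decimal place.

9.9 years

(1 + 0.010275)^(4t) = 4,500/3,000 = 1.5.
4t·ln(1 + 0.010275) = ln(1.5); 4t = 0.40547/0.0102226 ≈ 39.6637.
t ≈ 9.9159 years.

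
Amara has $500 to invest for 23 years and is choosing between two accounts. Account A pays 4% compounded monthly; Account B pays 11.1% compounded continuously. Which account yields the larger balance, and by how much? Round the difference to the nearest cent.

Account B, by $5,170.06

Account A growth factor: (1 + 0.04/12)^276 ≈ 2.505454275; balance ≈ 1,252.7271.
Account B growth factor: e^(0.111·23) = e^2.553 ≈ 12.84558278; balance ≈ 6,422.7914.
Account B is larger by 5,170.0643.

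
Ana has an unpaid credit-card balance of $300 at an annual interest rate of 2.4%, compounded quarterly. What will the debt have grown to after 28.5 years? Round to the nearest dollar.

$593

Growth factor = (1 + 0.006)^114 ≈ 1.97774275.
A ≈ 300 × 1.97774275 ≈ 593.3228.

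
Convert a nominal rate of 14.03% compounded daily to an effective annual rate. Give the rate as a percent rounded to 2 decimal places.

One year is 365 periods at 0.000384384 each: (1 + 0.000384384)^365 ≈ 1.150588.
EAR = 1.150588 − 1 ≈ 15.05879%.

15.06%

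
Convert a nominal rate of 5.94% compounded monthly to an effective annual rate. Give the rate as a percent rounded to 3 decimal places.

One year is 12 periods at 0.00495 each: (1 + 0.00495)^12 ≈ 1.061044.
EAR = 1.061044 − 1 ≈ 6.10441%.

6.104%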